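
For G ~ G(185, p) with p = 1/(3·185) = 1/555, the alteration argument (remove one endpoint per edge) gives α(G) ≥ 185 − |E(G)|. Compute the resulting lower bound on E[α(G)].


E[|E(G)|] = C(185, 2)·p = 17020 · (1/555) = 92/3.
E[α(G)] ≥ n − E[|E(G)|] = 185 − 92/3 = 463/3.
Numerically: ≈ 154.33333.
(This is only a lower bound; the true E[α(G)] may be larger.)

E[α(G)] ≥ 463/3 ≈ 154.33333.


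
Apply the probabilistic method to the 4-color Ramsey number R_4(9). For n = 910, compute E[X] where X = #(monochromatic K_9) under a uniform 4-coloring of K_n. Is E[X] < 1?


E[X] = C(910, 9) · 4^{1 − 36} = 1133378248346922788210 · 4^{−35} = 1133378248346922788210/1180591620717411303424.
As a reduced fraction: E[X] = 566689124173461394105/590295810358705651712 ≈ 0.960009.
Is E[X] < 1? YES.
Since E[X] < 1, there exists a 4-coloring of K_{910} with no monochromatic K_9; hence R_4(9) > 910.

E[X] = 566689124173461394105/590295810358705651712 ≈ 0.960009; E[X] < 1, so R_4(9) > 910.


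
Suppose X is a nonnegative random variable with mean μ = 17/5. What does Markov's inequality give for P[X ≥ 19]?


μ = E[X] = 17/5, a = 19.
Markov: P[X ≥ 19] ≤ μ/a = (17/5)/19 = 17/95.
Numerically: ≈ 0.17895.
(Since a = 19 > μ = 3.40000, the bound 17/95 is < 1 and informative.)

P[X ≥ 19] ≤ 17/95 ≈ 0.17895.


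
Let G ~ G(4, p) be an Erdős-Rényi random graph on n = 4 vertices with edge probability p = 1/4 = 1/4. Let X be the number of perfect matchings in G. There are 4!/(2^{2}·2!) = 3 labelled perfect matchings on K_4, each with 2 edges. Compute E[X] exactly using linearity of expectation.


K_4 has 4!/(2^{2}·2!) = 3 labelled perfect matchings.
For each such perfect matching H, let X_H = 1 if all 2 edges of H are present in G. Then P[X_H = 1] = p^{2} = (1/4)^{2} = 1/16.
By linearity of expectation: E[X] = Σ_H E[X_H] = 3 · p^{2} = 3 · 1/16 = 3/16.
Numerically: E[X] ≈ 0.188.

E[X] = 3 · (1/4)^{2} = 3/16 ≈ 0.188.


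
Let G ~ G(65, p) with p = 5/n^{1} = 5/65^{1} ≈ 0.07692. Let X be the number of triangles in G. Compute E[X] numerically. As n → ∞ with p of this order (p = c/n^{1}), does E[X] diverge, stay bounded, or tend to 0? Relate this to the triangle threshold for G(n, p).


Number of potential triangles: C(65, 3) = 43680.
Each occurs with probability p³ ≈ (0.07692)³ ≈ 4.551661e-04.
By linearity: E[X] = C(65, 3)·p³ ≈ 43680 · 4.551661e-04 ≈ 19.8817.
Here α = 1, so p = 5/n is exactly at the triangle threshold p ~ 1/n. Asymptotically E[X] → c³/6 = 5³/6 = 125/6 ≈ 20.8333, a bounded constant. In this regime the triangle count is asymptotically Poisson(c³/6).

E[X] ≈ 19.8817; in regime p = Θ(1/n^{1}) E[X] stays bounded (at the triangle threshold p ~ 1/n).


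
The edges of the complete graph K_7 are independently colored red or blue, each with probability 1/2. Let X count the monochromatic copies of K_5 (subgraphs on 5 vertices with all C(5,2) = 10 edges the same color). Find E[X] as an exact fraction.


Let X = Σ_S X_S over the C(7, 5) = 21 subsets S of size 5, where X_S = 1 if the K_5 on S is monochromatic.
For a fixed S, the K_5 on S has C(5, 2) = 10 edges. P[all 10 edges red] = (1/2)^10, and likewise for blue, so P[monochromatic] = 2·(1/2)^10 = 2^{1 − 10} = 1/512.
By linearity of expectation: E[X] = C(7, 5) · 2^{1 − 10} = 21 · 1/512 = 21/512.
Numerically: E[X] ≈ 0.041016.

E[X] = C(7,5)·2^(1−C(5,2)) = 21/512 ≈ 0.041016.


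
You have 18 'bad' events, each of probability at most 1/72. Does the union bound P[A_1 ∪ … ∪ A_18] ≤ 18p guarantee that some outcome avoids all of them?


Union bound: P[∪_{i=1}^{18} A_i] ≤ Σ_i P[A_i] ≤ 18·p = 18·(1/72) = 1/4.
Numerically: 1/4 ≈ 0.2500.
Is 1/4 < 1? YES.
Since P[∪ A_i] ≤ 1/4 < 1, the complement has P[∩ A_i^c] ≥ 1 − 1/4 = 3/4 > 0, so some outcome avoids every A_i.

18·p = 1/4 ≈ 0.2500; existence CERTIFIED by the union bound.


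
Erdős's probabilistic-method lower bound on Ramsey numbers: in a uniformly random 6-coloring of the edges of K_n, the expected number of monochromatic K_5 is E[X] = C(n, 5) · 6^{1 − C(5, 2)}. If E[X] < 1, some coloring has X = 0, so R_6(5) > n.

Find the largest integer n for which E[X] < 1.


We need C(n, 5) · 6^{1 − 10} < 1, i.e. C(n, 5) < 6^{10 − 1} = 10077696.
Check values of n near the boundary:
  n = 61: C(61, 5) = 5949147; 5949147 < 10077696? YES
  n = 62: C(62, 5) = 6471002; 6471002 < 10077696? YES
  n = 63: C(63, 5) = 7028847; 7028847 < 10077696? YES
  n = 64: C(64, 5) = 7624512; 7624512 < 10077696? YES
  n = 65: C(65, 5) = 8259888; 8259888 < 10077696? YES
  n = 66: C(66, 5) = 8936928; 8936928 < 10077696? YES
  n = 67: C(67, 5) = 9657648; 9657648 < 10077696? YES
  n = 68: C(68, 5) = 10424128; 10424128 < 10077696? NO
The largest n with C(n, 5) < 10077696 is n = 67 (where E[X] = 67067/69984 ≈ 0.95832). Hence R_6(5) > 67, i.e. R_6(5) ≥ 68.

Largest n = 67; hence R_6(5) > 67.


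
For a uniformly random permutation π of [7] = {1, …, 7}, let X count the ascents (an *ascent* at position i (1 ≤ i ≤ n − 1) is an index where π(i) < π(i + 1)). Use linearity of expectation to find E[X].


Write X = Σ X_I over i = 1, …, 6, with X_I the indicator of one ascent.
There are 6 indicators.
For each fixed i, the pair (π(i), π(i+1)) is a uniformly random ordered pair of distinct values from {1, …, 7}; by symmetry P[π(i) < π(i+1)] = 1/2.
By linearity: E[X] = 6 · (1/2) = (7 − 1) · (1/2) = 3 ≈ 3.000.

E[X] = 3 = 3.000.


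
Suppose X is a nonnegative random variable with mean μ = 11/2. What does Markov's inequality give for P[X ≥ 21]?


μ = E[X] = 11/2, a = 21.
Markov: P[X ≥ 21] ≤ μ/a = (11/2)/21 = 11/42.
Numerically: ≈ 0.261905.
(Since a = 21 > μ = 5.500000, the bound 11/42 is < 1 and informative.)

P[X ≥ 21] ≤ 11/42 ≈ 0.261905.


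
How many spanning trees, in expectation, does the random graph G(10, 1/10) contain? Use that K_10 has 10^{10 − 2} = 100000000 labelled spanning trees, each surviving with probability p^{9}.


K_10 has 10^{10 − 2} = 100000000 labelled spanning trees.
For each such spanning tree H, let X_H = 1 if all 9 edges of H are present in G. Then P[X_H = 1] = p^{9} = (1/10)^{9} = 1/1000000000.
By linearity: E[X] = Σ_H E[X_H] = 100000000 · p^{9} = 100000000 · 1/1000000000 = 1/10.
Numerically: E[X] ≈ 0.1.

E[X] = 100000000 · (1/10)^{9} = 1/10 ≈ 0.1.


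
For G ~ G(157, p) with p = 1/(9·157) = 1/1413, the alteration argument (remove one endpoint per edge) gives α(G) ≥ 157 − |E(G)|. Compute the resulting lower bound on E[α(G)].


E[|E(G)|] = C(157, 2)·p = 12246 · (1/1413) = 26/3.
E[α(G)] ≥ n − E[|E(G)|] = 157 − 26/3 = 445/3.
Numerically: ≈ 148.33333.
(This is only a lower bound; the true E[α(G)] may be larger.)

E[α(G)] ≥ 445/3 ≈ 148.33333.


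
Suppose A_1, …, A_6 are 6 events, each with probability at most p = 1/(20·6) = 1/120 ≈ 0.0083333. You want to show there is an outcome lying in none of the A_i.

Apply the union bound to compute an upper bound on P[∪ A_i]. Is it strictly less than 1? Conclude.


Union bound: P[∪_{i=1}^{6} A_i] ≤ Σ_i P[A_i] ≤ 6·p = 6·(1/120) = 1/20.
Numerically: 1/20 ≈ 0.0500000.
Is 1/20 < 1? YES.
Since P[∪ A_i] ≤ 1/20 < 1, the complement has P[∩ A_i^c] ≥ 1 − 1/20 = 19/20 > 0, so some outcome avoids every A_i.

6·p = 1/20 ≈ 0.0500000; existence CERTIFIED by the union bound.


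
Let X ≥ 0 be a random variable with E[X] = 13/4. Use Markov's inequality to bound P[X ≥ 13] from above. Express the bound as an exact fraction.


μ = E[X] = 13/4, a = 13.
Markov: P[X ≥ 13] ≤ μ/a = (13/4)/13 = 1/4.
Numerically: ≈ 0.250000.
(Since a = 13 > μ = 3.250000, the bound 1/4 is < 1 and informative.)

P[X ≥ 13] ≤ 1/4 ≈ 0.250000.


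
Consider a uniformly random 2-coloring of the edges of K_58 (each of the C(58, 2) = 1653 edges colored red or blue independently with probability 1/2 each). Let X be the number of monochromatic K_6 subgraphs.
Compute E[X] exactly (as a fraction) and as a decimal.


Let X = Σ_S X_S over the C(58, 6) = 40475358 subsets S of size 6, where X_S = 1 if the K_6 on S is monochromatic.
For a fixed S, the K_6 on S has C(6, 2) = 15 edges. P[all 15 edges red] = (1/2)^15, and likewise for blue, so P[monochromatic] = 2·(1/2)^15 = 2^{1 − 15} = 1/16384.
By linearity: E[X] = C(58, 6) · 2^{1 − 15} = 40475358 · 1/16384 = 20237679/8192.
Numerically: E[X] ≈ 2470.4198.

E[X] = C(58,6)·2^(1−C(6,2)) = 20237679/8192 ≈ 2470.4198.


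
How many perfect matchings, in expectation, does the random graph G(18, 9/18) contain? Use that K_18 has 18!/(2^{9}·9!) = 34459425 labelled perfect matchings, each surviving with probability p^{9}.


K_18 has 18!/(2^{9}·9!) = 34459425 labelled perfect matchings.
For each such perfect matching H, let X_H = 1 if all 9 edges of H are present in G. Then P[X_H = 1] = p^{9} = (1/2)^{9} = 1/512.
Summing the indicators: E[X] = Σ_H E[X_H] = 34459425 · p^{9} = 34459425 · 1/512 = 34459425/512.
Numerically: E[X] ≈ 67304.

E[X] = 34459425 · (1/2)^{9} = 34459425/512 ≈ 67304.


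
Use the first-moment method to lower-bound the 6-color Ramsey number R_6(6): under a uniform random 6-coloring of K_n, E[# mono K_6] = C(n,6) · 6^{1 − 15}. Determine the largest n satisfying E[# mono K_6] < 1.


We need C(n, 6) · 6^{1 − 15} < 1, i.e. C(n, 6) < 6^{15 − 1} = 78364164096.
Check values of n near the boundary:
  n = 197: C(197, 6) = 75176946208; 75176946208 < 78364164096? YES
  n = 198: C(198, 6) = 77526225777; 77526225777 < 78364164096? YES
  n = 199: C(199, 6) = 79936367511; 79936367511 < 78364164096? NO
  n = 200: C(200, 6) = 82408626300; 82408626300 < 78364164096? NO
  n = 201: C(201, 6) = 84944276340; 84944276340 < 78364164096? NO
The largest n with C(n, 6) < 78364164096 is n = 198 (where E[X] = 25842075259/26121388032 ≈ 0.9893071). Hence R_6(6) > 198, i.e. R_6(6) ≥ 199.

Largest n = 198; hence R_6(6) > 198.


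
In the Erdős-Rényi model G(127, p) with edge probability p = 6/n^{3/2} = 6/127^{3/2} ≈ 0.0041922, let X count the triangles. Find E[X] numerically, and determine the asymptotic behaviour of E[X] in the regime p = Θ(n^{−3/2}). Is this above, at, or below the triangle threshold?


Number of potential triangles: C(127, 3) = 333375.
Each occurs with probability p³ ≈ (0.0041922)³ ≈ 7.3677861e-08.
By linearity: E[X] = C(127, 3)·p³ ≈ 333375 · 7.3677861e-08 ≈ 0.02456.
Since α = 3/2 > 1, p = c/n^{3/2} = o(1/n) is below the triangle threshold p ~ 1/n. Asymptotically E[X] ~ (c³/6)·n^{3(1−α)} = (6³/6)·n^{-1.5} → 0, so by Markov's inequality G has no triangles w.h.p.

E[X] ≈ 0.02456; in regime p = Θ(1/n^{3/2}) E[X] tends to 0 (below the triangle threshold p ~ 1/n).


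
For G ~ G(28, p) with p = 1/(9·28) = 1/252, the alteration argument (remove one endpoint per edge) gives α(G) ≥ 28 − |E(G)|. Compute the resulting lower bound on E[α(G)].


E[|E(G)|] = C(28, 2)·p = 378 · (1/252) = 3/2.
E[α(G)] ≥ n − E[|E(G)|] = 28 − 3/2 = 53/2.
Numerically: ≈ 26.5000.
(This is only a lower bound; the true E[α(G)] may be larger.)

E[α(G)] ≥ 53/2 ≈ 26.5000.


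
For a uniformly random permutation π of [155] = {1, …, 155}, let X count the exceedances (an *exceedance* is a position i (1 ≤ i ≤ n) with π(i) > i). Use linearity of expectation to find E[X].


Write X = Σ_{i=1}^{155} X_i, where X_i = 1_{π(i) > i}.
For each fixed i, π(i) is uniform over {1, …, 155} (marginal of a uniform permutation), so P[π(i) > i] = (n − i)/n. Summing: Σ_{i=1}^{155} (n − i)/n = (0 + 1 + … + 154)/155 = 155(155 − 1)/(2·155) = (155 − 1)/2.
Hence E[X] = Σ_{i=1}^{155} (155 − i)/155 = 77 ≈ 77.000.

E[X] = 77 = 77.000.


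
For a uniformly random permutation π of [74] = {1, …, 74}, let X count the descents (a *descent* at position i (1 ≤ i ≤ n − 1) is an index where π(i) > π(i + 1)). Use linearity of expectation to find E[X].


Write X = Σ X_I over i = 1, …, 73, with X_I the indicator of one descent.
There are 73 indicators.
For each fixed i, the pair (π(i), π(i+1)) is a uniformly random ordered pair of distinct values from {1, …, 74}; by symmetry P[π(i) > π(i+1)] = 1/2.
By linearity: E[X] = 73 · (1/2) = (74 − 1) · (1/2) = 73/2 ≈ 36.500000.

E[X] = 73/2 = 36.500000.


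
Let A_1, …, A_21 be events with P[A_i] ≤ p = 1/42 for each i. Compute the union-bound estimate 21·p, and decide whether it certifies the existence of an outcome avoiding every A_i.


Union bound: P[∪_{i=1}^{21} A_i] ≤ Σ_i P[A_i] ≤ 21·p = 21·(1/42) = 1/2.
Numerically: 1/2 ≈ 0.500.
Is 1/2 < 1? YES.
Since P[∪ A_i] ≤ 1/2 < 1, the complement has P[∩ A_i^c] ≥ 1 − 1/2 = 1/2 > 0, so some outcome avoids every A_i.

21·p = 1/2 ≈ 0.500; existence CERTIFIED by the union bound.


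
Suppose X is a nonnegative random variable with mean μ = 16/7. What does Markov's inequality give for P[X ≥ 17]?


μ = E[X] = 16/7, a = 17.
Markov: P[X ≥ 17] ≤ μ/a = (16/7)/17 = 16/119.
Numerically: ≈ 0.1345.
(Since a = 17 > μ = 2.2857, the bound 16/119 is < 1 and informative.)

P[X ≥ 17] ≤ 16/119 ≈ 0.1345.


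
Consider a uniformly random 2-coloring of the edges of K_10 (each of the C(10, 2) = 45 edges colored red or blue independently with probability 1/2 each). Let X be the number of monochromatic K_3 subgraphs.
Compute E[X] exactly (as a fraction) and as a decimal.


Let X = Σ_S X_S over the C(10, 3) = 120 subsets S of size 3, where X_S = 1 if the K_3 on S is monochromatic.
For a fixed S, the K_3 on S has C(3, 2) = 3 edges. P[all 3 edges red] = (1/2)^3, and likewise for blue, so P[monochromatic] = 2·(1/2)^3 = 2^{1 − 3} = 1/4.
By linearity: E[X] = C(10, 3) · 2^{1 − 3} = 120 · 1/4 = 30.
Numerically: E[X] ≈ 30.0000.

E[X] = C(10,3)·2^(1−C(3,2)) = 30 ≈ 30.0000.


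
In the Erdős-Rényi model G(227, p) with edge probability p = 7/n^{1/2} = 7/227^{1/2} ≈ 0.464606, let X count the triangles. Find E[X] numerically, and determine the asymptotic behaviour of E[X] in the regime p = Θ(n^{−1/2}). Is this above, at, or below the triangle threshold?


Number of potential triangles: C(227, 3) = 1923825.
Each occurs with probability p³ ≈ (0.464606)³ ≈ 1.00289470e-01.
By linearity: E[X] = C(227, 3)·p³ ≈ 1923825 · 1.00289470e-01 ≈ 192939.388757.
Since α = 1/2 < 1, p = c/n^{1/2} ≫ 1/n is above the triangle threshold p ~ 1/n. Asymptotically E[X] ~ (c³/6)·n^{3(1−α)} = (7³/6)·n^{1.5} → ∞; triangles are abundant w.h.p.

E[X] ≈ 192939.388757; in regime p = Θ(1/n^{1/2}) E[X] diverges (above the triangle threshold p ~ 1/n).


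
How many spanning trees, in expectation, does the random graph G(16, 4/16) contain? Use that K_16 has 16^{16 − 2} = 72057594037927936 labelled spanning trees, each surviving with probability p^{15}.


K_16 has 16^{16 − 2} = 72057594037927936 labelled spanning trees.
For each such spanning tree H, let X_H = 1 if all 15 edges of H are present in G. Then P[X_H = 1] = p^{15} = (1/4)^{15} = 1/1073741824.
By linearity: E[X] = Σ_H E[X_H] = 72057594037927936 · p^{15} = 72057594037927936 · 1/1073741824 = 67108864.
Numerically: E[X] ≈ 6.7109e+07.

E[X] = 72057594037927936 · (1/4)^{15} = 67108864 ≈ 6.7109e+07.


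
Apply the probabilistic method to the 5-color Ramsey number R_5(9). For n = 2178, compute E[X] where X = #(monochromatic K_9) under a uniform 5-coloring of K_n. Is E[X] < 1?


E[X] = C(2178, 9) · 5^{1 − 36} = 2989303896287203303608800 · 5^{−35} = 2989303896287203303608800/2910383045673370361328125.
As a reduced fraction: E[X] = 119572155851488132144352/116415321826934814453125 ≈ 1.027.
Is E[X] < 1? NO.
Since E[X] ≥ 1, the first-moment bound is inconclusive at n = 2178; it does NOT by itself certify R_5(9) > 2178.

E[X] = 119572155851488132144352/116415321826934814453125 ≈ 1.027; E[X] ≥ 1; first-moment method inconclusive here.


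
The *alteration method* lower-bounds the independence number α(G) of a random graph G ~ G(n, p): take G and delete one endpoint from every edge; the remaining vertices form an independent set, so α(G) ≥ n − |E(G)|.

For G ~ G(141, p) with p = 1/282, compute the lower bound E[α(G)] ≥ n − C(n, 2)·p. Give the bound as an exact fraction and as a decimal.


E[|E(G)|] = C(141, 2)·p = 9870 · (1/282) = 35.
E[α(G)] ≥ n − E[|E(G)|] = 141 − 35 = 106.
Numerically: ≈ 106.000.
(This is only a lower bound; the true E[α(G)] may be larger.)

E[α(G)] ≥ 106 ≈ 106.000.


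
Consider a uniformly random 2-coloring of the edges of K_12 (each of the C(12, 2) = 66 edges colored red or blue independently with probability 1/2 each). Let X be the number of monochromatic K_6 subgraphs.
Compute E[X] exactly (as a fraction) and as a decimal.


Let X = Σ_S X_S over the C(12, 6) = 924 subsets S of size 6, where X_S = 1 if the K_6 on S is monochromatic.
For a fixed S, the K_6 on S has C(6, 2) = 15 edges. P[all 15 edges red] = (1/2)^15, and likewise for blue, so P[monochromatic] = 2·(1/2)^15 = 2^{1 − 15} = 1/16384.
Summing: E[X] = C(12, 6) · 2^{1 − 15} = 924 · 1/16384 = 231/4096.
Numerically: E[X] ≈ 0.0564.

E[X] = C(12,6)·2^(1−C(6,2)) = 231/4096 ≈ 0.0564.


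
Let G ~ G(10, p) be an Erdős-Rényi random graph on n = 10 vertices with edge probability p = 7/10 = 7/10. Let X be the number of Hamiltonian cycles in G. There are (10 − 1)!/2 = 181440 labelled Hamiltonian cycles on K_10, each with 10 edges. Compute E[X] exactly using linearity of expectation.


K_10 has (10 − 1)!/2 = 181440 labelled Hamiltonian cycles.
For each such Hamiltonian cycle H, let X_H = 1 if all 10 edges of H are present in G. Then P[X_H = 1] = p^{10} = (7/10)^{10} = 282475249/10000000000.
Summing the indicators: E[X] = Σ_H E[X_H] = 181440 · p^{10} = 181440 · 282475249/10000000000 = 160163466183/31250000.
Numerically: E[X] ≈ 5125.

E[X] = 181440 · (7/10)^{10} = 160163466183/31250000 ≈ 5125.


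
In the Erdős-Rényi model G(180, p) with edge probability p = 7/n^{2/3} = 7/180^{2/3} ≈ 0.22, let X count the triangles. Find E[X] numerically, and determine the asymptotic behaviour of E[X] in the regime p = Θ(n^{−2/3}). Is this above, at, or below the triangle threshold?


Number of potential triangles: C(180, 3) = 955860.
Each occurs with probability p³ ≈ (0.22)³ ≈ 1.05864e-02.
By linearity: E[X] = C(180, 3)·p³ ≈ 955860 · 1.05864e-02 ≈ 10119.135.
Since α = 2/3 < 1, p = c/n^{2/3} ≫ 1/n is above the triangle threshold p ~ 1/n. Asymptotically E[X] ~ (c³/6)·n^{3(1−α)} = (7³/6)·n^{1} → ∞; triangles are abundant w.h.p.

E[X] ≈ 10119.135; in regime p = Θ(1/n^{2/3}) E[X] diverges (above the triangle threshold p ~ 1/n).


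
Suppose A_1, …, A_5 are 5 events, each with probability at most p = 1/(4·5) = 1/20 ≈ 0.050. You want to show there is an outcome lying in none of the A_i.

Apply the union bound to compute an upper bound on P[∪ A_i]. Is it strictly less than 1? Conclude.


Union bound: P[∪_{i=1}^{5} A_i] ≤ Σ_i P[A_i] ≤ 5·p = 5·(1/20) = 1/4.
Numerically: 1/4 ≈ 0.250.
Is 1/4 < 1? YES.
Since P[∪ A_i] ≤ 1/4 < 1, the complement has P[∩ A_i^c] ≥ 1 − 1/4 = 3/4 > 0, so some outcome avoids every A_i.

5·p = 1/4 ≈ 0.250; existence CERTIFIED by the union bound.


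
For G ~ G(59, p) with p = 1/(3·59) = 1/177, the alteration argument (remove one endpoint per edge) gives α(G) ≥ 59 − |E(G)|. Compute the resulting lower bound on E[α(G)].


E[|E(G)|] = C(59, 2)·p = 1711 · (1/177) = 29/3.
E[α(G)] ≥ n − E[|E(G)|] = 59 − 29/3 = 148/3.
Numerically: ≈ 49.3333.
(This is only a lower bound; the true E[α(G)] may be larger.)

E[α(G)] ≥ 148/3 ≈ 49.3333.


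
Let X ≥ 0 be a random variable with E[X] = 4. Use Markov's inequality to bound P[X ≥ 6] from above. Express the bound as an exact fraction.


μ = E[X] = 4, a = 6.
Markov: P[X ≥ 6] ≤ μ/a = (4)/6 = 2/3.
Numerically: ≈ 0.66667.
(Since a = 6 > μ = 4.00000, the bound 2/3 is < 1 and informative.)

P[X ≥ 6] ≤ 2/3 ≈ 0.66667.


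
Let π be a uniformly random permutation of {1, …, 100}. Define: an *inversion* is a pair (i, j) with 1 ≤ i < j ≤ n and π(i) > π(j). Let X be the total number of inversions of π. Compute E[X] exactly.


Write X = Σ X_I over the C(100, 2) = 4950 pairs i < j, with X_I the indicator of one inversion.
There are 4950 indicators.
For each fixed pair i < j, the values π(i) and π(j) are two distinct elements of {1, …, 100} in uniformly random order; by symmetry P[π(i) > π(j)] = 1/2.
By linearity: E[X] = 4950 · (1/2) = C(100, 2) · (1/2) = 4950/2 = 2475 ≈ 2475.00000.

E[X] = 2475 = 2475.00000.


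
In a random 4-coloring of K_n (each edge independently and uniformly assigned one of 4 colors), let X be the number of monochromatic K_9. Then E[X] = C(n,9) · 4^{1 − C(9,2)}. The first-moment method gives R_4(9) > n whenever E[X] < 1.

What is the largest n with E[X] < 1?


We need C(n, 9) · 4^{1 − 36} < 1, i.e. C(n, 9) < 4^{36 − 1} = 1180591620717411303424.
Check values of n near the boundary:
  n = 910: C(910, 9) = 1133378248346922788210; 1133378248346922788210 < 1180591620717411303424? YES
  n = 911: C(911, 9) = 1144686900492291197405; 1144686900492291197405 < 1180591620717411303424? YES
  n = 912: C(912, 9) = 1156095740032081475120; 1156095740032081475120 < 1180591620717411303424? YES
  n = 913: C(913, 9) = 1167605542753639808390; 1167605542753639808390 < 1180591620717411303424? YES
  n = 914: C(914, 9) = 1179217089587653905932; 1179217089587653905932 < 1180591620717411303424? YES
  n = 915: C(915, 9) = 1190931166636537885130; 1190931166636537885130 < 1180591620717411303424? NO
  n = 916: C(916, 9) = 1202748565202942340440; 1202748565202942340440 < 1180591620717411303424? NO
The largest n with C(n, 9) < 1180591620717411303424 is n = 914 (where E[X] = 294804272396913476483/295147905179352825856 ≈ 0.99884). Hence R_4(9) > 914, i.e. R_4(9) ≥ 915.

Largest n = 914; hence R_4(9) > 914.


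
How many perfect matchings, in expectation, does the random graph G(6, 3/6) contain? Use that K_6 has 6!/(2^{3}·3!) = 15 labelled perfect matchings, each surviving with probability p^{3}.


K_6 has 6!/(2^{3}·3!) = 15 labelled perfect matchings.
For each such perfect matching H, let X_H = 1 if all 3 edges of H are present in G. Then P[X_H = 1] = p^{3} = (1/2)^{3} = 1/8.
By linearity: E[X] = Σ_H E[X_H] = 15 · p^{3} = 15 · 1/8 = 15/8.
Numerically: E[X] ≈ 1.88.

E[X] = 15 · (1/2)^{3} = 15/8 ≈ 1.88.


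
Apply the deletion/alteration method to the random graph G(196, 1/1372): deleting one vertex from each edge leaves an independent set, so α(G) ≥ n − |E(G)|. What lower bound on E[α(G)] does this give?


E[|E(G)|] = C(196, 2)·p = 19110 · (1/1372) = 195/14.
E[α(G)] ≥ n − E[|E(G)|] = 196 − 195/14 = 2549/14.
Numerically: ≈ 182.0714.
(This is only a lower bound; the true E[α(G)] may be larger.)

E[α(G)] ≥ 2549/14 ≈ 182.0714.


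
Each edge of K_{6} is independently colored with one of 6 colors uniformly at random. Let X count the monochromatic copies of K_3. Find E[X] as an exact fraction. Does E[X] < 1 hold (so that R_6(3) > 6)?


E[X] = C(6, 3) · 6^{1 − 3} = 20 · 6^{−2} = 20/36.
As a reduced fraction: E[X] = 5/9 ≈ 0.5555556.
Is E[X] < 1? YES.
Since E[X] < 1, there exists a 6-coloring of K_{6} with no monochromatic K_3; hence R_6(3) > 6.

E[X] = 5/9 ≈ 0.5555556; E[X] < 1, so R_6(3) > 6.


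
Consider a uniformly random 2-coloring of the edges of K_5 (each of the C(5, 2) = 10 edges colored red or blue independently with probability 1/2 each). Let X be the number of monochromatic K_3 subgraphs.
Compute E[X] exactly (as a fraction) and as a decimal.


Let X = Σ_S X_S over the C(5, 3) = 10 subsets S of size 3, where X_S = 1 if the K_3 on S is monochromatic.
For a fixed S, the K_3 on S has C(3, 2) = 3 edges. P[all 3 edges red] = (1/2)^3, and likewise for blue, so P[monochromatic] = 2·(1/2)^3 = 2^{1 − 3} = 1/4.
By linearity: E[X] = C(5, 3) · 2^{1 − 3} = 10 · 1/4 = 5/2.
Numerically: E[X] ≈ 2.500000.

E[X] = C(5,3)·2^(1−C(3,2)) = 5/2 ≈ 2.500000.


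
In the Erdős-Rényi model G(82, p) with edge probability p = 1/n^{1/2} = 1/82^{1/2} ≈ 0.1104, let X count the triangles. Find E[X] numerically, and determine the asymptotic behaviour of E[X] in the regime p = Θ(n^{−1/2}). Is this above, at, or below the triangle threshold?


Number of potential triangles: C(82, 3) = 88560.
Each occurs with probability p³ ≈ (0.1104)³ ≈ 1.346726e-03.
By linearity: E[X] = C(82, 3)·p³ ≈ 88560 · 1.346726e-03 ≈ 119.2660.
Since α = 1/2 < 1, p = c/n^{1/2} ≫ 1/n is above the triangle threshold p ~ 1/n. Asymptotically E[X] ~ (c³/6)·n^{3(1−α)} = (1³/6)·n^{1.5} → ∞; triangles are abundant w.h.p.

E[X] ≈ 119.2660; in regime p = Θ(1/n^{1/2}) E[X] diverges (above the triangle threshold p ~ 1/n).


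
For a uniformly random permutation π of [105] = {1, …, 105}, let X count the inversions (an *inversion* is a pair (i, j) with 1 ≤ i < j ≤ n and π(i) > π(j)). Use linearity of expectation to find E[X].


Write X = Σ X_I over the C(105, 2) = 5460 pairs i < j, with X_I the indicator of one inversion.
There are 5460 indicators.
For each fixed pair i < j, the values π(i) and π(j) are two distinct elements of {1, …, 105} in uniformly random order; by symmetry P[π(i) > π(j)] = 1/2.
By linearity: E[X] = 5460 · (1/2) = C(105, 2) · (1/2) = 5460/2 = 2730 ≈ 2730.000000.

E[X] = 2730 = 2730.000000.


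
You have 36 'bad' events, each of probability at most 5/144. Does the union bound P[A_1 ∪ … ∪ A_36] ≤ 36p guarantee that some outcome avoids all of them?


Union bound: P[∪_{i=1}^{36} A_i] ≤ Σ_i P[A_i] ≤ 36·p = 36·(5/144) = 5/4.
Numerically: 5/4 ≈ 1.25000.
Is 5/4 < 1? NO.
Since the bound 5/4 is ≥ 1, the union bound is uninformative here; it does NOT by itself certify existence.

36·p = 5/4 ≈ 1.25000; existence NOT certified by the union bound.


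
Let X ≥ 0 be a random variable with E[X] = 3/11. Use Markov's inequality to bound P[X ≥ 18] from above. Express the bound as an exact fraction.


μ = E[X] = 3/11, a = 18.
Markov: P[X ≥ 18] ≤ μ/a = (3/11)/18 = 1/66.
Numerically: ≈ 0.015.
(Since a = 18 > μ = 0.273, the bound 1/66 is < 1 and informative.)

P[X ≥ 18] ≤ 1/66 ≈ 0.015.


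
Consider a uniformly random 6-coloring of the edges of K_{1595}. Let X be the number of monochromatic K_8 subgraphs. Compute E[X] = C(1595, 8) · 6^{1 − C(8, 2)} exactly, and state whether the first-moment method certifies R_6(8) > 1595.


E[X] = C(1595, 8) · 6^{1 − 28} = 1020772636343363633895 · 6^{−27} = 1020772636343363633895/1023490369077469249536.
As a reduced fraction: E[X] = 113419181815929292655/113721152119718805504 ≈ 0.9973.
Is E[X] < 1? YES.
Since E[X] < 1, there exists a 6-coloring of K_{1595} with no monochromatic K_8; hence R_6(8) > 1595.

E[X] = 113419181815929292655/113721152119718805504 ≈ 0.9973; E[X] < 1, so R_6(8) > 1595.


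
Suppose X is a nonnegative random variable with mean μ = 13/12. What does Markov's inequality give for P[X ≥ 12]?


μ = E[X] = 13/12, a = 12.
Markov: P[X ≥ 12] ≤ μ/a = (13/12)/12 = 13/144.
Numerically: ≈ 0.0903.
(Since a = 12 > μ = 1.0833, the bound 13/144 is < 1 and informative.)

P[X ≥ 12] ≤ 13/144 ≈ 0.0903.


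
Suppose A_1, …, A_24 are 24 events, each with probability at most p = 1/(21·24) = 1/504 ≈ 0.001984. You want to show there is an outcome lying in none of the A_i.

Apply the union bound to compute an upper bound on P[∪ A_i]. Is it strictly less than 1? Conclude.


Union bound: P[∪_{i=1}^{24} A_i] ≤ Σ_i P[A_i] ≤ 24·p = 24·(1/504) = 1/21.
Numerically: 1/21 ≈ 0.047619.
Is 1/21 < 1? YES.
Since P[∪ A_i] ≤ 1/21 < 1, the complement has P[∩ A_i^c] ≥ 1 − 1/21 = 20/21 > 0, so some outcome avoids every A_i.

24·p = 1/21 ≈ 0.047619; existence CERTIFIED by the union bound.


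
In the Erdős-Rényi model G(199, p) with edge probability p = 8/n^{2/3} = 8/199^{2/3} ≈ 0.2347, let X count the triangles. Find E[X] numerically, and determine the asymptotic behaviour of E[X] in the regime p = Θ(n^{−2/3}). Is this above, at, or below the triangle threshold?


Number of potential triangles: C(199, 3) = 1293699.
Each occurs with probability p³ ≈ (0.2347)³ ≈ 1.292897e-02.
By linearity: E[X] = C(199, 3)·p³ ≈ 1293699 · 1.292897e-02 ≈ 16726.1910.
Since α = 2/3 < 1, p = c/n^{2/3} ≫ 1/n is above the triangle threshold p ~ 1/n. Asymptotically E[X] ~ (c³/6)·n^{3(1−α)} = (8³/6)·n^{1} → ∞; triangles are abundant w.h.p.

E[X] ≈ 16726.1910; in regime p = Θ(1/n^{2/3}) E[X] diverges (above the triangle threshold p ~ 1/n).


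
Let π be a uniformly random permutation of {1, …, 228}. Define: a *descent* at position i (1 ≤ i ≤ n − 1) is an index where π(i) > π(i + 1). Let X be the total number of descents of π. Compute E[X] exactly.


Write X = Σ X_I over i = 1, …, 227, with X_I the indicator of one descent.
There are 227 indicators.
For each fixed i, the pair (π(i), π(i+1)) is a uniformly random ordered pair of distinct values from {1, …, 228}; by symmetry P[π(i) > π(i+1)] = 1/2.
By linearity: E[X] = 227 · (1/2) = (228 − 1) · (1/2) = 227/2 ≈ 113.5000.

E[X] = 227/2 = 113.5000.


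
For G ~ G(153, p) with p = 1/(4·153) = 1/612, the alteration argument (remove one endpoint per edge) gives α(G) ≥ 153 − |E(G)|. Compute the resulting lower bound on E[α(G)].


E[|E(G)|] = C(153, 2)·p = 11628 · (1/612) = 19.
E[α(G)] ≥ n − E[|E(G)|] = 153 − 19 = 134.
Numerically: ≈ 134.000.
(This is only a lower bound; the true E[α(G)] may be larger.)

E[α(G)] ≥ 134 ≈ 134.000.


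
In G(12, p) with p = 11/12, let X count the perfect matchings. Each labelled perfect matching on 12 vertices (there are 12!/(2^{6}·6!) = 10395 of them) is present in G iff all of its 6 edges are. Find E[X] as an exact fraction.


K_12 has 12!/(2^{6}·6!) = 10395 labelled perfect matchings.
For each such perfect matching H, let X_H = 1 if all 6 edges of H are present in G. Then P[X_H = 1] = p^{6} = (11/12)^{6} = 1771561/2985984.
By linearity of expectation: E[X] = Σ_H E[X_H] = 10395 · p^{6} = 10395 · 1771561/2985984 = 682050985/110592.
Numerically: E[X] ≈ 6.17e+03.

E[X] = 10395 · (11/12)^{6} = 682050985/110592 ≈ 6.17e+03.


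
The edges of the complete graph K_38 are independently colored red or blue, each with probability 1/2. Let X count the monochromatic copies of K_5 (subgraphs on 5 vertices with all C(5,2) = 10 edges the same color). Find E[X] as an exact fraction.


Let X = Σ_S X_S over the C(38, 5) = 501942 subsets S of size 5, where X_S = 1 if the K_5 on S is monochromatic.
For a fixed S, the K_5 on S has C(5, 2) = 10 edges. P[all 10 edges red] = (1/2)^10, and likewise for blue, so P[monochromatic] = 2·(1/2)^10 = 2^{1 − 10} = 1/512.
By linearity of expectation: E[X] = C(38, 5) · 2^{1 − 10} = 501942 · 1/512 = 250971/256.
Numerically: E[X] ≈ 980.35547.

E[X] = C(38,5)·2^(1−C(5,2)) = 250971/256 ≈ 980.35547.


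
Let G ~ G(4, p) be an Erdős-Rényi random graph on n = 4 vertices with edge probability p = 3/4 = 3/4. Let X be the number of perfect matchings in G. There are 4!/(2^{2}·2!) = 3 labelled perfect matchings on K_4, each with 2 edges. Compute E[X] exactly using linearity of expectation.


K_4 has 4!/(2^{2}·2!) = 3 labelled perfect matchings.
For each such perfect matching H, let X_H = 1 if all 2 edges of H are present in G. Then P[X_H = 1] = p^{2} = (3/4)^{2} = 9/16.
Summing the indicators: E[X] = Σ_H E[X_H] = 3 · p^{2} = 3 · 9/16 = 27/16.
Numerically: E[X] ≈ 1.6875.

E[X] = 3 · (3/4)^{2} = 27/16 ≈ 1.6875.


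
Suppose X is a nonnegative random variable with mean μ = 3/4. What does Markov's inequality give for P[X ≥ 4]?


μ = E[X] = 3/4, a = 4.
Markov: P[X ≥ 4] ≤ μ/a = (3/4)/4 = 3/16.
Numerically: ≈ 0.188.
(Since a = 4 > μ = 0.750, the bound 3/16 is < 1 and informative.)

P[X ≥ 4] ≤ 3/16 ≈ 0.188.


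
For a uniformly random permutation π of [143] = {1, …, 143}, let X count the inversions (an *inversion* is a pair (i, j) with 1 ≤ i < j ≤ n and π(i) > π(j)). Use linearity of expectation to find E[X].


Write X = Σ X_I over the C(143, 2) = 10153 pairs i < j, with X_I the indicator of one inversion.
There are 10153 indicators.
For each fixed pair i < j, the values π(i) and π(j) are two distinct elements of {1, …, 143} in uniformly random order; by symmetry P[π(i) > π(j)] = 1/2.
By linearity: E[X] = 10153 · (1/2) = C(143, 2) · (1/2) = 10153/2 = 10153/2 ≈ 5076.50000.

E[X] = 10153/2 = 5076.50000.


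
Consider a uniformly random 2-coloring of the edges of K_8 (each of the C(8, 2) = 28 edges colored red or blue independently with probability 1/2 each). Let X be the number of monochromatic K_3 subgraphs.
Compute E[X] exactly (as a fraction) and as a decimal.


Let X = Σ_S X_S over the C(8, 3) = 56 subsets S of size 3, where X_S = 1 if the K_3 on S is monochromatic.
For a fixed S, the K_3 on S has C(3, 2) = 3 edges. P[all 3 edges red] = (1/2)^3, and likewise for blue, so P[monochromatic] = 2·(1/2)^3 = 2^{1 − 3} = 1/4.
By linearity: E[X] = C(8, 3) · 2^{1 − 3} = 56 · 1/4 = 14.
Numerically: E[X] ≈ 14.00000.

E[X] = C(8,3)·2^(1−C(3,2)) = 14 ≈ 14.00000.


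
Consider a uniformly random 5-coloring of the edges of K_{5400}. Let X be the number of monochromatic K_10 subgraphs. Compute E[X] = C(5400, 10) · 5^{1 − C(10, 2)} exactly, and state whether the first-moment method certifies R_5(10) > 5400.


E[X] = C(5400, 10) · 5^{1 − 45} = 5761735538961887279463031445160 · 5^{−44} = 5761735538961887279463031445160/5684341886080801486968994140625.
As a reduced fraction: E[X] = 1152347107792377455892606289032/1136868377216160297393798828125 ≈ 1.0136.
Is E[X] < 1? NO.
Since E[X] ≥ 1, the first-moment bound is inconclusive at n = 5400; it does NOT by itself certify R_5(10) > 5400.

E[X] = 1152347107792377455892606289032/1136868377216160297393798828125 ≈ 1.0136; E[X] ≥ 1; first-moment method inconclusive here.


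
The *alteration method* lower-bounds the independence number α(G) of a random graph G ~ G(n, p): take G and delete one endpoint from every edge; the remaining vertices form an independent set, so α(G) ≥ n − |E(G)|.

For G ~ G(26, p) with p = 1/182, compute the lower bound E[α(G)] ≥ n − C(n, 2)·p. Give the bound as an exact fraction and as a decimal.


E[|E(G)|] = C(26, 2)·p = 325 · (1/182) = 25/14.
E[α(G)] ≥ n − E[|E(G)|] = 26 − 25/14 = 339/14.
Numerically: ≈ 24.2143.
(This is only a lower bound; the true E[α(G)] may be larger.)

E[α(G)] ≥ 339/14 ≈ 24.2143.


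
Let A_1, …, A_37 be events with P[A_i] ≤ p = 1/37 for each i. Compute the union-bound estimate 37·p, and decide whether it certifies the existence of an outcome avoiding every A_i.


Union bound: P[∪_{i=1}^{37} A_i] ≤ Σ_i P[A_i] ≤ 37·p = 37·(1/37) = 1.
Numerically: 1 ≈ 1.000.
Is 1 < 1? NO.
Since the bound 1 is ≥ 1, the union bound is uninformative here; it does NOT by itself certify existence.

37·p = 1 ≈ 1.000; existence NOT certified by the union bound.


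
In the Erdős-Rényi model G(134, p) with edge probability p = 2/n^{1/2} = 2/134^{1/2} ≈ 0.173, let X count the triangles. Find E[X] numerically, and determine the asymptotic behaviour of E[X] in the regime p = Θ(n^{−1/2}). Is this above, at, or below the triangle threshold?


Number of potential triangles: C(134, 3) = 392084.
Each occurs with probability p³ ≈ (0.173)³ ≈ 5.15742e-03.
By linearity: E[X] = C(134, 3)·p³ ≈ 392084 · 5.15742e-03 ≈ 2022.143.
Since α = 1/2 < 1, p = c/n^{1/2} ≫ 1/n is above the triangle threshold p ~ 1/n. Asymptotically E[X] ~ (c³/6)·n^{3(1−α)} = (2³/6)·n^{1.5} → ∞; triangles are abundant w.h.p.

E[X] ≈ 2022.143; in regime p = Θ(1/n^{1/2}) E[X] diverges (above the triangle threshold p ~ 1/n).


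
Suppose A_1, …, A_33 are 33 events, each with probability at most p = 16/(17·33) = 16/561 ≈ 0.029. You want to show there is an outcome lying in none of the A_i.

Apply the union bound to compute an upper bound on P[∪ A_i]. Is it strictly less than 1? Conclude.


Union bound: P[∪_{i=1}^{33} A_i] ≤ Σ_i P[A_i] ≤ 33·p = 33·(16/561) = 16/17.
Numerically: 16/17 ≈ 0.941.
Is 16/17 < 1? YES.
Since P[∪ A_i] ≤ 16/17 < 1, the complement has P[∩ A_i^c] ≥ 1 − 16/17 = 1/17 > 0, so some outcome avoids every A_i.

33·p = 16/17 ≈ 0.941; existence CERTIFIED by the union bound.


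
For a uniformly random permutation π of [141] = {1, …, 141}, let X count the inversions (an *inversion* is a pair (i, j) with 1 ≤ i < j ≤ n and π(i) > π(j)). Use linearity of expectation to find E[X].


Write X = Σ X_I over the C(141, 2) = 9870 pairs i < j, with X_I the indicator of one inversion.
There are 9870 indicators.
For each fixed pair i < j, the values π(i) and π(j) are two distinct elements of {1, …, 141} in uniformly random order; by symmetry P[π(i) > π(j)] = 1/2.
By linearity: E[X] = 9870 · (1/2) = C(141, 2) · (1/2) = 9870/2 = 4935 ≈ 4935.000.

E[X] = 4935 = 4935.000.


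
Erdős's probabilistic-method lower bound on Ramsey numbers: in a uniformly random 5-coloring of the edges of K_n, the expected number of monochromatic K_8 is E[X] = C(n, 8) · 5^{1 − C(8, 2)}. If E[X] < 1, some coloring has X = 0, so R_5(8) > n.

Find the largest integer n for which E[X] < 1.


We need C(n, 8) · 5^{1 − 28} < 1, i.e. C(n, 8) < 5^{28 − 1} = 7450580596923828125.
Check values of n near the boundary:
  n = 860: C(860, 8) = 7182671140665308145; 7182671140665308145 < 7450580596923828125? YES
  n = 861: C(861, 8) = 7250034996615275865; 7250034996615275865 < 7450580596923828125? YES
  n = 862: C(862, 8) = 7317951015318931845; 7317951015318931845 < 7450580596923828125? YES
  n = 863: C(863, 8) = 7386423071602617757; 7386423071602617757 < 7450580596923828125? YES
  n = 864: C(864, 8) = 7455455062926006708; 7455455062926006708 < 7450580596923828125? NO
  n = 865: C(865, 8) = 7525050909487743060; 7525050909487743060 < 7450580596923828125? NO
  n = 866: C(866, 8) = 7595214554331451620; 7595214554331451620 < 7450580596923828125? NO
The largest n with C(n, 8) < 7450580596923828125 is n = 863 (where E[X] = 7386423071602617757/7450580596923828125 ≈ 0.9913889). Hence R_5(8) > 863, i.e. R_5(8) ≥ 864.

Largest n = 863; hence R_5(8) > 863.


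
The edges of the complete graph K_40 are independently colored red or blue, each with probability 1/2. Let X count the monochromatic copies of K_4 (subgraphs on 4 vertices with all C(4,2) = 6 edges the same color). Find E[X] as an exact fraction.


Let X = Σ_S X_S over the C(40, 4) = 91390 subsets S of size 4, where X_S = 1 if the K_4 on S is monochromatic.
For a fixed S, the K_4 on S has C(4, 2) = 6 edges. P[all 6 edges red] = (1/2)^6, and likewise for blue, so P[monochromatic] = 2·(1/2)^6 = 2^{1 − 6} = 1/32.
Summing: E[X] = C(40, 4) · 2^{1 − 6} = 91390 · 1/32 = 45695/16.
Numerically: E[X] ≈ 2855.93750.

E[X] = C(40,4)·2^(1−C(4,2)) = 45695/16 ≈ 2855.93750.


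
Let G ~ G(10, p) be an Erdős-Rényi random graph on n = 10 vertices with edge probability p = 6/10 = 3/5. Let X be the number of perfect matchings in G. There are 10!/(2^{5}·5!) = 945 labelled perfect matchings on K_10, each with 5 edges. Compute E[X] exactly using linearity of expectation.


K_10 has 10!/(2^{5}·5!) = 945 labelled perfect matchings.
For each such perfect matching H, let X_H = 1 if all 5 edges of H are present in G. Then P[X_H = 1] = p^{5} = (3/5)^{5} = 243/3125.
By linearity of expectation: E[X] = Σ_H E[X_H] = 945 · p^{5} = 945 · 243/3125 = 45927/625.
Numerically: E[X] ≈ 73.4832.

E[X] = 945 · (3/5)^{5} = 45927/625 ≈ 73.4832.


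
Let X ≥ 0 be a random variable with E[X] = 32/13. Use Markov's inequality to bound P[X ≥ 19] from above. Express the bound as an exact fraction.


μ = E[X] = 32/13, a = 19.
Markov: P[X ≥ 19] ≤ μ/a = (32/13)/19 = 32/247.
Numerically: ≈ 0.130.
(Since a = 19 > μ = 2.462, the bound 32/247 is < 1 and informative.)

P[X ≥ 19] ≤ 32/247 ≈ 0.130.
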